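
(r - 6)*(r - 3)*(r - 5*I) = r^3 - 9*r^2 - 5*I*r^2 + 18*r + 45*I*r - 90*I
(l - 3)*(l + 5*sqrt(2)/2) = l^2 - 3*l + 5*sqrt(2)*l/2 - 15*sqrt(2)/2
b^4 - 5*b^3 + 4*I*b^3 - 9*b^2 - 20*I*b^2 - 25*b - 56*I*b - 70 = (b - 7)*(b + 2)*(b - I)*(b + 5*I)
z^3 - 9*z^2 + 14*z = z*(z - 7)*(z - 2)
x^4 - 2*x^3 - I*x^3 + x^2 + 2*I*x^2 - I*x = x*(x - 1)^2*(x - I)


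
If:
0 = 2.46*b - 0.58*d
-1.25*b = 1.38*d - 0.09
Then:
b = 0.01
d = 0.05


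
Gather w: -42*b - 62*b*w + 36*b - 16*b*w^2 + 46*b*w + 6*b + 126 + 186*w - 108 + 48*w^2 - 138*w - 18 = w^2*(48 - 16*b) + w*(48 - 16*b)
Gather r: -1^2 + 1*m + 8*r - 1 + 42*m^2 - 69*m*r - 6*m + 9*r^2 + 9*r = 42*m^2 - 5*m + 9*r^2 + r*(17 - 69*m) - 2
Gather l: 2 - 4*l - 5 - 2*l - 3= -6*l - 6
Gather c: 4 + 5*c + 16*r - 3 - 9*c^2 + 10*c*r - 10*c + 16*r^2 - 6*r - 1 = -9*c^2 + c*(10*r - 5) + 16*r^2 + 10*r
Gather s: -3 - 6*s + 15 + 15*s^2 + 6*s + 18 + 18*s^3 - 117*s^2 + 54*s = 18*s^3 - 102*s^2 + 54*s + 30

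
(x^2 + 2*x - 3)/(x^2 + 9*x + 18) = (x - 1)/(x + 6)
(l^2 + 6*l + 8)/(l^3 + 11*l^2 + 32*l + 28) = (l + 4)/(l^2 + 9*l + 14)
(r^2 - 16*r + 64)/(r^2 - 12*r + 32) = (r - 8)/(r - 4)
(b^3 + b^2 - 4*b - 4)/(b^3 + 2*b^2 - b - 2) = (b - 2)/(b - 1)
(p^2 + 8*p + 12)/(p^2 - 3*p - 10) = (p + 6)/(p - 5)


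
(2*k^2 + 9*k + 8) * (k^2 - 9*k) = 2*k^4 - 9*k^3 - 73*k^2 - 72*k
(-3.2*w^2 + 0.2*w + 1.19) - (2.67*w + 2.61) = -3.2*w^2 - 2.47*w - 1.42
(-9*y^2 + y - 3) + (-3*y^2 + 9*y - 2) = -12*y^2 + 10*y - 5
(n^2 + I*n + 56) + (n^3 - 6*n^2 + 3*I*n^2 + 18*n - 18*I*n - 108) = n^3 - 5*n^2 + 3*I*n^2 + 18*n - 17*I*n - 52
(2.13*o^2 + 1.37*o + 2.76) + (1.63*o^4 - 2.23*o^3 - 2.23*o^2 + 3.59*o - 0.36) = 1.63*o^4 - 2.23*o^3 - 0.1*o^2 + 4.96*o + 2.4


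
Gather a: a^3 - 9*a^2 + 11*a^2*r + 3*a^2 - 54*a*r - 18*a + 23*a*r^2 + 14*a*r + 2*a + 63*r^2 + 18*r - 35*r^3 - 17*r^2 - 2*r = a^3 + a^2*(11*r - 6) + a*(23*r^2 - 40*r - 16) - 35*r^3 + 46*r^2 + 16*r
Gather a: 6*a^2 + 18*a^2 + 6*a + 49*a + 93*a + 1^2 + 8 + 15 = 24*a^2 + 148*a + 24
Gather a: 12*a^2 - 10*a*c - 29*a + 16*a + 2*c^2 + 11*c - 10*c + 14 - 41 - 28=12*a^2 + a*(-10*c - 13) + 2*c^2 + c - 55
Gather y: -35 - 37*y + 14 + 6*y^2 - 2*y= 6*y^2 - 39*y - 21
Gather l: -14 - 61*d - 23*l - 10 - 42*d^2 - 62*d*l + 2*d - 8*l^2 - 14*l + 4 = -42*d^2 - 59*d - 8*l^2 + l*(-62*d - 37) - 20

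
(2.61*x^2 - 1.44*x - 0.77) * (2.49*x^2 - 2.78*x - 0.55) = 6.4989*x^4 - 10.8414*x^3 + 0.650399999999999*x^2 + 2.9326*x + 0.4235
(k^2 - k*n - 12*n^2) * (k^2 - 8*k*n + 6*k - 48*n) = k^4 - 9*k^3*n + 6*k^3 - 4*k^2*n^2 - 54*k^2*n + 96*k*n^3 - 24*k*n^2 + 576*n^3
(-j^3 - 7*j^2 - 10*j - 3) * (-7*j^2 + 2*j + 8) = 7*j^5 + 47*j^4 + 48*j^3 - 55*j^2 - 86*j - 24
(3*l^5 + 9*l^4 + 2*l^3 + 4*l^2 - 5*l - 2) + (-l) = 3*l^5 + 9*l^4 + 2*l^3 + 4*l^2 - 6*l - 2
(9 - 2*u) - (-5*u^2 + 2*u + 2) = 5*u^2 - 4*u + 7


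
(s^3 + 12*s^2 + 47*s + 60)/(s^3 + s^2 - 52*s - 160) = (s + 3)/(s - 8)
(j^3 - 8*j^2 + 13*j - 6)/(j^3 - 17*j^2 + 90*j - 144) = (j^2 - 2*j + 1)/(j^2 - 11*j + 24)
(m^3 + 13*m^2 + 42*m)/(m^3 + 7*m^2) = (m + 6)/m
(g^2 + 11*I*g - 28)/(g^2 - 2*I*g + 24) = (g + 7*I)/(g - 6*I)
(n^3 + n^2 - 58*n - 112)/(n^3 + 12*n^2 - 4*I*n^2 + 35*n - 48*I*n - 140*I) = (n^2 - 6*n - 16)/(n^2 + n*(5 - 4*I) - 20*I)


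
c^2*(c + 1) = c^3 + c^2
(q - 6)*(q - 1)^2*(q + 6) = q^4 - 2*q^3 - 35*q^2 + 72*q - 36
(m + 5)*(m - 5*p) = m^2 - 5*m*p + 5*m - 25*p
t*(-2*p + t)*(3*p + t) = -6*p^2*t + p*t^2 + t^3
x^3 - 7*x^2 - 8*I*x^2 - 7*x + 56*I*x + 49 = (x - 7)*(x - 7*I)*(x - I)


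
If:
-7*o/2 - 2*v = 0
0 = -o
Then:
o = 0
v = 0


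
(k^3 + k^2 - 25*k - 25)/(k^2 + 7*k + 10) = (k^2 - 4*k - 5)/(k + 2)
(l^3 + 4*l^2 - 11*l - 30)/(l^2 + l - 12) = (l^2 + 7*l + 10)/(l + 4)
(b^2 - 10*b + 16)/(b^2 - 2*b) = (b - 8)/b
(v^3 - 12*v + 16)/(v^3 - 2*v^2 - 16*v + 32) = (v - 2)/(v - 4)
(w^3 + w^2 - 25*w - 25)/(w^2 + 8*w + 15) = (w^2 - 4*w - 5)/(w + 3)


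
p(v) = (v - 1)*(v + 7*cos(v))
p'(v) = v + (1 - 7*sin(v))*(v - 1) + 7*cos(v) = v + (1 - v)*(7*sin(v) - 1) + 7*cos(v)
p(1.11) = 0.46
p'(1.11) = 3.64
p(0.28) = -5.05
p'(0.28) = 7.68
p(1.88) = -0.22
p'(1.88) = -5.24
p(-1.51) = 2.72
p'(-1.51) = -21.13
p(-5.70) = -0.96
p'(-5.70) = 19.27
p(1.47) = 1.02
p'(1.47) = -0.63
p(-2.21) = 20.50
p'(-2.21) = -27.63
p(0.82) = -1.01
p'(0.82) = 6.34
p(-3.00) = 39.72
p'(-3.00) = -17.88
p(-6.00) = -5.05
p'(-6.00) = 7.41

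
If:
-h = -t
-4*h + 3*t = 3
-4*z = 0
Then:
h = -3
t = -3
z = 0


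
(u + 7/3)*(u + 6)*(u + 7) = u^3 + 46*u^2/3 + 217*u/3 + 98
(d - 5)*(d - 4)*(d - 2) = d^3 - 11*d^2 + 38*d - 40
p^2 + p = p*(p + 1)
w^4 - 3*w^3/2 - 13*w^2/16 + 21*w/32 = w*(w - 7/4)*(w - 1/2)*(w + 3/4)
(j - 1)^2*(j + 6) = j^3 + 4*j^2 - 11*j + 6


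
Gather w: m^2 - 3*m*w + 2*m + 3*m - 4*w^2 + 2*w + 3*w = m^2 + 5*m - 4*w^2 + w*(5 - 3*m)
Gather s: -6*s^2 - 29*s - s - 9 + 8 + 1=-6*s^2 - 30*s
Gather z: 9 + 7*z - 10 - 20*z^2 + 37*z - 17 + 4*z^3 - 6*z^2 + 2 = 4*z^3 - 26*z^2 + 44*z - 16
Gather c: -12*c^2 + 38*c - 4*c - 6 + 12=-12*c^2 + 34*c + 6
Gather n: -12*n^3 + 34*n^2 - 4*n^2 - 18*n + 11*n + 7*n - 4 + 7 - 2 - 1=-12*n^3 + 30*n^2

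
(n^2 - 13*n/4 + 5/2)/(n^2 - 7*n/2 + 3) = (4*n - 5)/(2*(2*n - 3))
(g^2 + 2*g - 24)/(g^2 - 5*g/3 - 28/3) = 3*(g + 6)/(3*g + 7)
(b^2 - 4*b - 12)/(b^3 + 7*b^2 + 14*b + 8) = (b - 6)/(b^2 + 5*b + 4)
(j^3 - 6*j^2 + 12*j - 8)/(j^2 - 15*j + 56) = (j^3 - 6*j^2 + 12*j - 8)/(j^2 - 15*j + 56)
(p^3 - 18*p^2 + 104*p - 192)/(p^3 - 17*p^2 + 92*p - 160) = (p - 6)/(p - 5)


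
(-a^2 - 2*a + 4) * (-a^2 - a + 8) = a^4 + 3*a^3 - 10*a^2 - 20*a + 32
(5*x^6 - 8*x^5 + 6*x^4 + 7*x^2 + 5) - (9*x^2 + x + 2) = 5*x^6 - 8*x^5 + 6*x^4 - 2*x^2 - x + 3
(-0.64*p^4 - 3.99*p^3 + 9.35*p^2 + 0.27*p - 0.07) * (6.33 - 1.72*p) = 1.1008*p^5 + 2.8116*p^4 - 41.3387*p^3 + 58.7211*p^2 + 1.8295*p - 0.4431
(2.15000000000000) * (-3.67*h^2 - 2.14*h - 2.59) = -7.8905*h^2 - 4.601*h - 5.5685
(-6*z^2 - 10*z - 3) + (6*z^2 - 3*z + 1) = -13*z - 2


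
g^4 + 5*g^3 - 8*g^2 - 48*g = g*(g - 3)*(g + 4)^2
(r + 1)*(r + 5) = r^2 + 6*r + 5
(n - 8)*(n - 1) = n^2 - 9*n + 8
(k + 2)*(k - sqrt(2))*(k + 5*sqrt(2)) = k^3 + 2*k^2 + 4*sqrt(2)*k^2 - 10*k + 8*sqrt(2)*k - 20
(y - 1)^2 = y^2 - 2*y + 1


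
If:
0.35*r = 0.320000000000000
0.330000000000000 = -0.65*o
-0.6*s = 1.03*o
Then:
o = -0.51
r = 0.91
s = 0.87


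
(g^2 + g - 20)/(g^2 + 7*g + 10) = (g - 4)/(g + 2)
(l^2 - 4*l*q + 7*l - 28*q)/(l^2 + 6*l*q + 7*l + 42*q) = (l - 4*q)/(l + 6*q)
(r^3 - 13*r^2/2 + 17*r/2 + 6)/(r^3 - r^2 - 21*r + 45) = (r^2 - 7*r/2 - 2)/(r^2 + 2*r - 15)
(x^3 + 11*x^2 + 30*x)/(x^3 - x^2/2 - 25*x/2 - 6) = 2*x*(x^2 + 11*x + 30)/(2*x^3 - x^2 - 25*x - 12)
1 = 1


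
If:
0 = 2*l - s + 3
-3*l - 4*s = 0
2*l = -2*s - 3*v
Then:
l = -12/11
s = 9/11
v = 2/11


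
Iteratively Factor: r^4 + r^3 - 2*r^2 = (r)*(r^3 + r^2 - 2*r) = r^2*(r^2 + r - 2) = r^2*(r - 1)*(r + 2)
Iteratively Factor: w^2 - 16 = (w + 4)*(w - 4)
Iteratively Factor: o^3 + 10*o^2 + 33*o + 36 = (o + 3)*(o^2 + 7*o + 12) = (o + 3)^2*(o + 4)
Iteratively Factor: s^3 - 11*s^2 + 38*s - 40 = (s - 2)*(s^2 - 9*s + 20) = (s - 5)*(s - 2)*(s - 4)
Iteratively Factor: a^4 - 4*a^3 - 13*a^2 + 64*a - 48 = (a + 4)*(a^3 - 8*a^2 + 19*a - 12) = (a - 3)*(a + 4)*(a^2 - 5*a + 4) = (a - 4)*(a - 3)*(a + 4)*(a - 1)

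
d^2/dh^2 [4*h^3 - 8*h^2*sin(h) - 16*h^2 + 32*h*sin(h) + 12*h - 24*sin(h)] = 8*h^2*sin(h) - 32*sqrt(2)*h*sin(h + pi/4) + 24*h + 8*sin(h) + 64*cos(h) - 32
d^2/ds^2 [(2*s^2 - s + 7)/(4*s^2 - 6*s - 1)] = 8*(8*s^3 + 90*s^2 - 129*s + 72)/(64*s^6 - 288*s^5 + 384*s^4 - 72*s^3 - 96*s^2 - 18*s - 1)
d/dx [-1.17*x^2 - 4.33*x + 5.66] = -2.34*x - 4.33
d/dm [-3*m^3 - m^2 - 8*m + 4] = -9*m^2 - 2*m - 8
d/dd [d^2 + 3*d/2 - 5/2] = 2*d + 3/2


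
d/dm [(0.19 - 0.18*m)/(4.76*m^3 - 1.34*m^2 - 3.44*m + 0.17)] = (1.7136*m^3 - 2.9544*m^2 + 0.5092*m + 0.623)/(22.6576*m^6 - 12.7568*m^5 - 30.9532*m^4 + 10.8376*m^3 + 11.378*m^2 - 1.1696*m + 0.0289)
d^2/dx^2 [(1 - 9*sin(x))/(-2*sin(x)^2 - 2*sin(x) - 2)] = (-9*sin(x)^5 + 13*sin(x)^4 + 75*sin(x)^3 - 70*sin(x) - 18)/(2*(sin(x)^2 + sin(x) + 1)^3)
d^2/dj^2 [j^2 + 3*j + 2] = 2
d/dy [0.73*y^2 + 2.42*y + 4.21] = 1.46*y + 2.42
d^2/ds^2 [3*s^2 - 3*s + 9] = 6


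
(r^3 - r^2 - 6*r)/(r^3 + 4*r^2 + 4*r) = (r - 3)/(r + 2)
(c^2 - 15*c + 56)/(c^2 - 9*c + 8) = (c - 7)/(c - 1)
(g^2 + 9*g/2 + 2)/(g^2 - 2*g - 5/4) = 2*(g + 4)/(2*g - 5)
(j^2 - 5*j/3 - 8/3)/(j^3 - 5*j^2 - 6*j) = (j - 8/3)/(j*(j - 6))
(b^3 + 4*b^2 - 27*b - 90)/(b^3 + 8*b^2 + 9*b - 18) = (b - 5)/(b - 1)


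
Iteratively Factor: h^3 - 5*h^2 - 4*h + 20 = (h - 2)*(h^2 - 3*h - 10) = (h - 2)*(h + 2)*(h - 5)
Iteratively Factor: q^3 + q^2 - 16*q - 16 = (q + 4)*(q^2 - 3*q - 4) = (q - 4)*(q + 4)*(q + 1)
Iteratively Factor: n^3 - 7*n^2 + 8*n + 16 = (n - 4)*(n^2 - 3*n - 4) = (n - 4)*(n + 1)*(n - 4)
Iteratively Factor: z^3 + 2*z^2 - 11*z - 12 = (z - 3)*(z^2 + 5*z + 4) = (z - 3)*(z + 1)*(z + 4)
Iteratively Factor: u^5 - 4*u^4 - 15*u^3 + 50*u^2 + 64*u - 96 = (u + 2)*(u^4 - 6*u^3 - 3*u^2 + 56*u - 48) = (u + 2)*(u + 3)*(u^3 - 9*u^2 + 24*u - 16) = (u - 1)*(u + 2)*(u + 3)*(u^2 - 8*u + 16) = (u - 4)*(u - 1)*(u + 2)*(u + 3)*(u - 4)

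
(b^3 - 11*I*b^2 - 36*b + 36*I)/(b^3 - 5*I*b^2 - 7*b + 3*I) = (b^2 - 8*I*b - 12)/(b^2 - 2*I*b - 1)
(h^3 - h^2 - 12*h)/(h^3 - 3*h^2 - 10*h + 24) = h/(h - 2)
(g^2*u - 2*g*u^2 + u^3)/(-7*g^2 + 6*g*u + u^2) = u*(-g + u)/(7*g + u)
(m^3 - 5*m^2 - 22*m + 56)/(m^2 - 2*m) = m - 3 - 28/m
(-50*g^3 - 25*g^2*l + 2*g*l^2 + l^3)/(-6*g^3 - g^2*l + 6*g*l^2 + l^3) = (50*g^3 + 25*g^2*l - 2*g*l^2 - l^3)/(6*g^3 + g^2*l - 6*g*l^2 - l^3)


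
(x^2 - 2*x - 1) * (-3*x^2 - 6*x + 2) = -3*x^4 + 17*x^2 + 2*x - 2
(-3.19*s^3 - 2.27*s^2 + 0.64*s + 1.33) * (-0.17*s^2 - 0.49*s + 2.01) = 0.5423*s^5 + 1.949*s^4 - 5.4084*s^3 - 5.1024*s^2 + 0.6347*s + 2.6733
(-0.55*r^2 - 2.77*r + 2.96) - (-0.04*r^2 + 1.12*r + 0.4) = -0.51*r^2 - 3.89*r + 2.56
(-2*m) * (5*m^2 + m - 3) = -10*m^3 - 2*m^2 + 6*m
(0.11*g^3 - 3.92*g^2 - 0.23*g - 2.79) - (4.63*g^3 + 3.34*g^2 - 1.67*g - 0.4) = -4.52*g^3 - 7.26*g^2 + 1.44*g - 2.39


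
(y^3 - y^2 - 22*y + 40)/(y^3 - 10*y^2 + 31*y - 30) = (y^2 + y - 20)/(y^2 - 8*y + 15)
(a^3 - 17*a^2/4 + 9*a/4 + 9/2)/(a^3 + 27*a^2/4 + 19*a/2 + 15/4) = (a^2 - 5*a + 6)/(a^2 + 6*a + 5)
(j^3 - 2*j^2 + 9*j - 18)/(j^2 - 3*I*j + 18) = (j^2 - j*(2 + 3*I) + 6*I)/(j - 6*I)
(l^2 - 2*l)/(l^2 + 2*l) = (l - 2)/(l + 2)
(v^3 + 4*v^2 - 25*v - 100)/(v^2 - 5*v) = v + 9 + 20/v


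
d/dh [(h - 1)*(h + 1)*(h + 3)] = 3*h^2 + 6*h - 1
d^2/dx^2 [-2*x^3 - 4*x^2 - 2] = -12*x - 8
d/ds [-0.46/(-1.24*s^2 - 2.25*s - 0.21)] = (-1.1408*s - 1.035)/(1.24*s^2 + 2.25*s + 0.21)^2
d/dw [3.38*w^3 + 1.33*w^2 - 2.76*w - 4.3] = 10.14*w^2 + 2.66*w - 2.76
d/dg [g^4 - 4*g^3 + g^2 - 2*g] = 4*g^3 - 12*g^2 + 2*g - 2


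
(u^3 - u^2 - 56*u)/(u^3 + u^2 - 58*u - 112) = u/(u + 2)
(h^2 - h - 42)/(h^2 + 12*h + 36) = (h - 7)/(h + 6)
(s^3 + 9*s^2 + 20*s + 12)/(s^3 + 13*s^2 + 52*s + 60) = (s + 1)/(s + 5)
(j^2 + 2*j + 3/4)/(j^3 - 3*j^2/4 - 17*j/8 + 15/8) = 2*(2*j + 1)/(4*j^2 - 9*j + 5)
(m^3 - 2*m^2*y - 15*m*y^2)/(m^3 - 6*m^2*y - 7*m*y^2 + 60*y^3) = m/(m - 4*y)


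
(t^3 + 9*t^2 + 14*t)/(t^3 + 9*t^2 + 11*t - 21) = t*(t + 2)/(t^2 + 2*t - 3)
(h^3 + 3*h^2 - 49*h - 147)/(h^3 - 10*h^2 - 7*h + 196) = (h^2 + 10*h + 21)/(h^2 - 3*h - 28)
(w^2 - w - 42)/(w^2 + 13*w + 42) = (w - 7)/(w + 7)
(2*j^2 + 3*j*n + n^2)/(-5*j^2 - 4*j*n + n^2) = (-2*j - n)/(5*j - n)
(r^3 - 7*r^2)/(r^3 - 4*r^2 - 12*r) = r*(7 - r)/(-r^2 + 4*r + 12)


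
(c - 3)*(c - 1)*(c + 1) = c^3 - 3*c^2 - c + 3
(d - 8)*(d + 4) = d^2 - 4*d - 32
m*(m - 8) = m^2 - 8*m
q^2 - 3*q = q*(q - 3)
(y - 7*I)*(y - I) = y^2 - 8*I*y - 7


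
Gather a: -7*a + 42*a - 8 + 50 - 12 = 35*a + 30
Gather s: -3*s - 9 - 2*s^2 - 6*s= -2*s^2 - 9*s - 9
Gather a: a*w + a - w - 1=a*(w + 1) - w - 1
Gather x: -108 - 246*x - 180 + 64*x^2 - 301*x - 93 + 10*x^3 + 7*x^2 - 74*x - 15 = 10*x^3 + 71*x^2 - 621*x - 396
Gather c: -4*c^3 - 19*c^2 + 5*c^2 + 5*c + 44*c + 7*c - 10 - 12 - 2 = -4*c^3 - 14*c^2 + 56*c - 24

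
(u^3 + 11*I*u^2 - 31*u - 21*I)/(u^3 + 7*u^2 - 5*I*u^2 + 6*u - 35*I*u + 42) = (u^2 + 10*I*u - 21)/(u^2 + u*(7 - 6*I) - 42*I)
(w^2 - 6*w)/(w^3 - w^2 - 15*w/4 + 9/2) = 4*w*(w - 6)/(4*w^3 - 4*w^2 - 15*w + 18)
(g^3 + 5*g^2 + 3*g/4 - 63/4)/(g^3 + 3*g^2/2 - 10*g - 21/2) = (2*g^2 + 3*g - 9)/(2*(g^2 - 2*g - 3))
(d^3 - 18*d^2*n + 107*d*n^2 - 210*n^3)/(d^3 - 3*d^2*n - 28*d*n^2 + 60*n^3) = (d^2 - 12*d*n + 35*n^2)/(d^2 + 3*d*n - 10*n^2)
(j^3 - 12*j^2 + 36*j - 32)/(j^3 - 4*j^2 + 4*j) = (j - 8)/j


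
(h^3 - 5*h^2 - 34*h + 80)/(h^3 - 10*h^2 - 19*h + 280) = (h - 2)/(h - 7)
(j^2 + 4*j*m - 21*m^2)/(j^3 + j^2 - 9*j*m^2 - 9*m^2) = (j + 7*m)/(j^2 + 3*j*m + j + 3*m)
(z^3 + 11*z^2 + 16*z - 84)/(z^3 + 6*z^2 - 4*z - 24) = (z + 7)/(z + 2)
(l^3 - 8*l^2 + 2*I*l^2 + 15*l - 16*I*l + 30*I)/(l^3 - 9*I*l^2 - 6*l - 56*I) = (l^2 - 8*l + 15)/(l^2 - 11*I*l - 28)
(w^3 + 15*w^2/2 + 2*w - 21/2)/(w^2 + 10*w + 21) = (2*w^2 + w - 3)/(2*(w + 3))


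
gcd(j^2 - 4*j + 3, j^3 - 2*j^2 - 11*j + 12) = j - 1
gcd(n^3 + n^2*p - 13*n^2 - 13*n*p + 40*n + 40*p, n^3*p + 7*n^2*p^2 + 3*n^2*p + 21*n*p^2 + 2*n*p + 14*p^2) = 1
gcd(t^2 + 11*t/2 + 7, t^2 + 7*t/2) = t + 7/2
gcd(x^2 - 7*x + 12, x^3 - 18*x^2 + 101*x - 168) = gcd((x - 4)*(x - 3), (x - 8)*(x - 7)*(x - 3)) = x - 3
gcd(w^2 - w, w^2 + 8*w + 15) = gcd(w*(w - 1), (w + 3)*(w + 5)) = 1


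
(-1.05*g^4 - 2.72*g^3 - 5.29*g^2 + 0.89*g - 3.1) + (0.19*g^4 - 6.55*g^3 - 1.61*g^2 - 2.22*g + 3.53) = -0.86*g^4 - 9.27*g^3 - 6.9*g^2 - 1.33*g + 0.43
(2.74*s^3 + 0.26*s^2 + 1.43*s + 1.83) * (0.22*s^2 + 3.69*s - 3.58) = 0.6028*s^5 + 10.1678*s^4 - 8.5352*s^3 + 4.7485*s^2 + 1.6333*s - 6.5514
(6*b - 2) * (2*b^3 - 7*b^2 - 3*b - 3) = 12*b^4 - 46*b^3 - 4*b^2 - 12*b + 6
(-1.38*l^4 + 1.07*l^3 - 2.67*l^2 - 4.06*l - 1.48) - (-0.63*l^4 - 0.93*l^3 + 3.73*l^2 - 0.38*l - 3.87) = -0.75*l^4 + 2.0*l^3 - 6.4*l^2 - 3.68*l + 2.39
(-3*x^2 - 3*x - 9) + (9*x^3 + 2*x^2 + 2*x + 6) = 9*x^3 - x^2 - x - 3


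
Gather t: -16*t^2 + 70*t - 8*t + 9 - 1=-16*t^2 + 62*t + 8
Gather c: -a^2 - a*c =-a^2 - a*c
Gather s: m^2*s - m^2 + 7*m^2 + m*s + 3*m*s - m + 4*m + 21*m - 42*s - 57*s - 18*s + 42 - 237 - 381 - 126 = 6*m^2 + 24*m + s*(m^2 + 4*m - 117) - 702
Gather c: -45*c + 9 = 9 - 45*c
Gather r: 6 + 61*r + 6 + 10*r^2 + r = 10*r^2 + 62*r + 12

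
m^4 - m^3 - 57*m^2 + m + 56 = (m - 8)*(m - 1)*(m + 1)*(m + 7)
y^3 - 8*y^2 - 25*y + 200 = (y - 8)*(y - 5)*(y + 5)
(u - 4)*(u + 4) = u^2 - 16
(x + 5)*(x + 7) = x^2 + 12*x + 35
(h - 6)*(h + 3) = h^2 - 3*h - 18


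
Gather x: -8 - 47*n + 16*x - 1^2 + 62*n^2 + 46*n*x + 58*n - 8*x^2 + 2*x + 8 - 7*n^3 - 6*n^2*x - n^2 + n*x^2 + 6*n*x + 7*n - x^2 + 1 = -7*n^3 + 61*n^2 + 18*n + x^2*(n - 9) + x*(-6*n^2 + 52*n + 18)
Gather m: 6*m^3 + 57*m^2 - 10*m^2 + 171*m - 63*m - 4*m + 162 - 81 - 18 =6*m^3 + 47*m^2 + 104*m + 63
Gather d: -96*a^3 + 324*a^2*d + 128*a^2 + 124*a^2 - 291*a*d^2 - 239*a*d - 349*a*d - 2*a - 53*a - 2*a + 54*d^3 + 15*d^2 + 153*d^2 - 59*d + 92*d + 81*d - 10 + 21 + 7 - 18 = -96*a^3 + 252*a^2 - 57*a + 54*d^3 + d^2*(168 - 291*a) + d*(324*a^2 - 588*a + 114)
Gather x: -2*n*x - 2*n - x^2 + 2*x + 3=-2*n - x^2 + x*(2 - 2*n) + 3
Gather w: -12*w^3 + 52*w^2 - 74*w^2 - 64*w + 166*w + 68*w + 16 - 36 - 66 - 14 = -12*w^3 - 22*w^2 + 170*w - 100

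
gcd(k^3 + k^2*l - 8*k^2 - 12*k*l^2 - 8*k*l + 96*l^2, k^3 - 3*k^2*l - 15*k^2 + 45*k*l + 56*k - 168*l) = k^2 - 3*k*l - 8*k + 24*l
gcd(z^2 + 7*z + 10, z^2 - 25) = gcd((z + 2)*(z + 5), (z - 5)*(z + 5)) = z + 5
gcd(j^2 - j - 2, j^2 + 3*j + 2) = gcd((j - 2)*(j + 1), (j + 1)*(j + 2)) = j + 1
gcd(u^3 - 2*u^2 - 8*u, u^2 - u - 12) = u - 4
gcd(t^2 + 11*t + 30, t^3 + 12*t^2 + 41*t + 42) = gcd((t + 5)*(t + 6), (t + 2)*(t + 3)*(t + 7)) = 1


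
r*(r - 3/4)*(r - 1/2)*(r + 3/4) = r^4 - r^3/2 - 9*r^2/16 + 9*r/32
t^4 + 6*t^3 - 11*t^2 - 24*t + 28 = (t - 2)*(t - 1)*(t + 2)*(t + 7)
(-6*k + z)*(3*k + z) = -18*k^2 - 3*k*z + z^2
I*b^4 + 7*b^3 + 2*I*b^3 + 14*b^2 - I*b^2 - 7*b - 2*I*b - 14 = (b - 1)*(b + 2)*(b - 7*I)*(I*b + I)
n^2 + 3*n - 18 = (n - 3)*(n + 6)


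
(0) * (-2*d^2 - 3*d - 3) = 0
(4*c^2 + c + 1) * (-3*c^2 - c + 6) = -12*c^4 - 7*c^3 + 20*c^2 + 5*c + 6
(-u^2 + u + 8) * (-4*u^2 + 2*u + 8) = 4*u^4 - 6*u^3 - 38*u^2 + 24*u + 64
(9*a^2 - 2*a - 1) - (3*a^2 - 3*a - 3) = 6*a^2 + a + 2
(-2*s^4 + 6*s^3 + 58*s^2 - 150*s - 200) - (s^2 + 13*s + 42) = -2*s^4 + 6*s^3 + 57*s^2 - 163*s - 242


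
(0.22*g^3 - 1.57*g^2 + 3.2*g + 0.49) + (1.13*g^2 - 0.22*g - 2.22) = 0.22*g^3 - 0.44*g^2 + 2.98*g - 1.73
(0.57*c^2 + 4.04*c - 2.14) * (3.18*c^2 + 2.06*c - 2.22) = 1.8126*c^4 + 14.0214*c^3 + 0.251799999999999*c^2 - 13.3772*c + 4.7508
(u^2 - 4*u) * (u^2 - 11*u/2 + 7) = u^4 - 19*u^3/2 + 29*u^2 - 28*u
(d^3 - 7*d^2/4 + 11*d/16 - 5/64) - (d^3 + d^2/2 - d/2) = -9*d^2/4 + 19*d/16 - 5/64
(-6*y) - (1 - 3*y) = -3*y - 1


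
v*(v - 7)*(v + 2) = v^3 - 5*v^2 - 14*v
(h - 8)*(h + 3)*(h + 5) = h^3 - 49*h - 120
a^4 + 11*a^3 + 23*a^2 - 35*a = a*(a - 1)*(a + 5)*(a + 7)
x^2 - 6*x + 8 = (x - 4)*(x - 2)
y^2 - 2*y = y*(y - 2)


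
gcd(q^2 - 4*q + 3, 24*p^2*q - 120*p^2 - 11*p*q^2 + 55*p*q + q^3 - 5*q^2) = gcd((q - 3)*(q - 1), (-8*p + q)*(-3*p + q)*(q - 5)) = 1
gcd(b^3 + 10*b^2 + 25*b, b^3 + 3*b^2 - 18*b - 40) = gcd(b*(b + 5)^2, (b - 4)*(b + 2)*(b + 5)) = b + 5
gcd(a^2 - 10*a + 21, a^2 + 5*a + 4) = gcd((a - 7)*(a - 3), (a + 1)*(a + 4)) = 1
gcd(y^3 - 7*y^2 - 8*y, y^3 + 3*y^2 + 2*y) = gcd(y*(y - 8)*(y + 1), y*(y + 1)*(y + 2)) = y^2 + y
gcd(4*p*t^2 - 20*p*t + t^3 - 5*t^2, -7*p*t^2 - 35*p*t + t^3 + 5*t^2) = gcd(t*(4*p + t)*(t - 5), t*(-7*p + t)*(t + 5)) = t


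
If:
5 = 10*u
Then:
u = 1/2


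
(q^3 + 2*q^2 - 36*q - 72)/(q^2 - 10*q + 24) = (q^2 + 8*q + 12)/(q - 4)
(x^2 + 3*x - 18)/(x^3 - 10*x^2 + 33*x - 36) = (x + 6)/(x^2 - 7*x + 12)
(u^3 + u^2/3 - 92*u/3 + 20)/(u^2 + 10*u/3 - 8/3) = (u^2 + u - 30)/(u + 4)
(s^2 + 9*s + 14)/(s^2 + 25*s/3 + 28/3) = 3*(s + 2)/(3*s + 4)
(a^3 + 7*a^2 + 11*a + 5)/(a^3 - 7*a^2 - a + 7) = (a^2 + 6*a + 5)/(a^2 - 8*a + 7)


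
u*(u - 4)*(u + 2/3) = u^3 - 10*u^2/3 - 8*u/3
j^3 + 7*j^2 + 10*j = j*(j + 2)*(j + 5)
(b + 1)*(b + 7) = b^2 + 8*b + 7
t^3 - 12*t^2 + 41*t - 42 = (t - 7)*(t - 3)*(t - 2)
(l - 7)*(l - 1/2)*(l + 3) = l^3 - 9*l^2/2 - 19*l + 21/2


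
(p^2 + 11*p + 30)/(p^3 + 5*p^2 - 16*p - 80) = (p + 6)/(p^2 - 16)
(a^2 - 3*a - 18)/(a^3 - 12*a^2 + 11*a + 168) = (a - 6)/(a^2 - 15*a + 56)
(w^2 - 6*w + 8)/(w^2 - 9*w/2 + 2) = 2*(w - 2)/(2*w - 1)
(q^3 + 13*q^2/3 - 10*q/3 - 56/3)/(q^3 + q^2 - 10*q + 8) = (q + 7/3)/(q - 1)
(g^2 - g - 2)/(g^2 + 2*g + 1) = (g - 2)/(g + 1)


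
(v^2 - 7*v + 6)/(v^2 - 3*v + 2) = (v - 6)/(v - 2)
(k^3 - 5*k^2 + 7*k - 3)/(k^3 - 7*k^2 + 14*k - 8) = (k^2 - 4*k + 3)/(k^2 - 6*k + 8)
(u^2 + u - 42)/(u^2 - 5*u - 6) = (u + 7)/(u + 1)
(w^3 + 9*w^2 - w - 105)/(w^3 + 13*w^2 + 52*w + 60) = (w^2 + 4*w - 21)/(w^2 + 8*w + 12)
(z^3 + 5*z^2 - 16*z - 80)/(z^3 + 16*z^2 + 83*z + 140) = (z - 4)/(z + 7)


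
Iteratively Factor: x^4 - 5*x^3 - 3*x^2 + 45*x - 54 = (x - 3)*(x^3 - 2*x^2 - 9*x + 18) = (x - 3)*(x + 3)*(x^2 - 5*x + 6) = (x - 3)*(x - 2)*(x + 3)*(x - 3)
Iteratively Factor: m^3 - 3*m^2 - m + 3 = (m - 1)*(m^2 - 2*m - 3) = (m - 1)*(m + 1)*(m - 3)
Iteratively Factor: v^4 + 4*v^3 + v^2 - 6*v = (v + 3)*(v^3 + v^2 - 2*v) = (v - 1)*(v + 3)*(v^2 + 2*v) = (v - 1)*(v + 2)*(v + 3)*(v)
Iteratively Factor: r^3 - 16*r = (r)*(r^2 - 16) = r*(r + 4)*(r - 4)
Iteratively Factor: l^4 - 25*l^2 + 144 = (l + 3)*(l^3 - 3*l^2 - 16*l + 48) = (l + 3)*(l + 4)*(l^2 - 7*l + 12) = (l - 4)*(l + 3)*(l + 4)*(l - 3)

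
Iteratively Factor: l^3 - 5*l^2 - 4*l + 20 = (l - 2)*(l^2 - 3*l - 10) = (l - 2)*(l + 2)*(l - 5)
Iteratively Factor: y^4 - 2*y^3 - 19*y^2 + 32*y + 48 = (y + 1)*(y^3 - 3*y^2 - 16*y + 48) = (y - 4)*(y + 1)*(y^2 + y - 12) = (y - 4)*(y - 3)*(y + 1)*(y + 4)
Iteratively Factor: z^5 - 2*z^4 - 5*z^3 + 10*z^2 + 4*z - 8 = (z - 2)*(z^4 - 5*z^2 + 4) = (z - 2)*(z - 1)*(z^3 + z^2 - 4*z - 4) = (z - 2)^2*(z - 1)*(z^2 + 3*z + 2) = (z - 2)^2*(z - 1)*(z + 2)*(z + 1)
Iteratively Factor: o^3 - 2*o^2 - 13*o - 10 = (o - 5)*(o^2 + 3*o + 2) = (o - 5)*(o + 2)*(o + 1)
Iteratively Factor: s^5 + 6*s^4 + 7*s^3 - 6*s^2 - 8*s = (s + 1)*(s^4 + 5*s^3 + 2*s^2 - 8*s) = (s + 1)*(s + 2)*(s^3 + 3*s^2 - 4*s) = s*(s + 1)*(s + 2)*(s^2 + 3*s - 4) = s*(s + 1)*(s + 2)*(s + 4)*(s - 1)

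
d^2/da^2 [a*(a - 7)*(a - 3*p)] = 6*a - 6*p - 14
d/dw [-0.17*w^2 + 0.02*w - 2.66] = 0.02 - 0.34*w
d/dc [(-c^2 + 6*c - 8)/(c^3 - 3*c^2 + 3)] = (3*c*(c - 2)*(c^2 - 6*c + 8) + 2*(3 - c)*(c^3 - 3*c^2 + 3))/(c^3 - 3*c^2 + 3)^2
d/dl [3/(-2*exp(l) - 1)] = 6*exp(l)/(2*exp(l) + 1)^2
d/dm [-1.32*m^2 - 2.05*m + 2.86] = -2.64*m - 2.05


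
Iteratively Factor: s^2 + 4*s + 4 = (s + 2)*(s + 2)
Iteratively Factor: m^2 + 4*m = (m)*(m + 4)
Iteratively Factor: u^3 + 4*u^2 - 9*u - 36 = (u + 4)*(u^2 - 9) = (u + 3)*(u + 4)*(u - 3)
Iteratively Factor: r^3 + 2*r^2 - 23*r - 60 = (r + 4)*(r^2 - 2*r - 15) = (r - 5)*(r + 4)*(r + 3)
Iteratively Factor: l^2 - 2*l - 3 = (l - 3)*(l + 1)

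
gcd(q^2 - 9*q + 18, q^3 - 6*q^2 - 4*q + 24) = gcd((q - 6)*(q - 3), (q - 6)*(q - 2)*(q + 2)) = q - 6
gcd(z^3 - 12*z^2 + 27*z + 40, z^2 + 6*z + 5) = z + 1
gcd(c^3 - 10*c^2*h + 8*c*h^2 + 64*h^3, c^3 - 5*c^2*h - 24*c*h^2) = c - 8*h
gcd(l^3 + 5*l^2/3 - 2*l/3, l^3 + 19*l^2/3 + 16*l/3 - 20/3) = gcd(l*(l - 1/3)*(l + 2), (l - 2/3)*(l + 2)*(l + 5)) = l + 2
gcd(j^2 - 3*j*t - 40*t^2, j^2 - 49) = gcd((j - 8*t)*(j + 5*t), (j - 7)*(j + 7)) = 1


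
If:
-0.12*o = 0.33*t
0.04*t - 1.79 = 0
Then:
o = -123.06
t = 44.75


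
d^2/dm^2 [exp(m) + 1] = exp(m)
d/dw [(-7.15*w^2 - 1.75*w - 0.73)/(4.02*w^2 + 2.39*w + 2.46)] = (-10.0535*w^2 - 29.3088*w - 2.5603)/(16.1604*w^4 + 19.2156*w^3 + 25.4905*w^2 + 11.7588*w + 6.0516)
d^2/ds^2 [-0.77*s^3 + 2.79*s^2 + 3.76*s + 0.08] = 5.58 - 4.62*s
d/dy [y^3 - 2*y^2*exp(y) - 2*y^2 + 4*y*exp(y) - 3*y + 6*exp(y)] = -2*y^2*exp(y) + 3*y^2 - 4*y + 10*exp(y) - 3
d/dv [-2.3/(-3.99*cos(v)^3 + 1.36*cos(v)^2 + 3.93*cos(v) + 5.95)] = (27.531*cos(v)^2 - 6.256*cos(v) - 9.039)*sin(v)/(-3.99*cos(v)^3 + 1.36*cos(v)^2 + 3.93*cos(v) + 5.95)^2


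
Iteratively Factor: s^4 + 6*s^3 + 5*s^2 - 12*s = (s + 4)*(s^3 + 2*s^2 - 3*s) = s*(s + 4)*(s^2 + 2*s - 3) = s*(s + 3)*(s + 4)*(s - 1)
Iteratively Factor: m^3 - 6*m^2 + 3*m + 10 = (m - 2)*(m^2 - 4*m - 5) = (m - 2)*(m + 1)*(m - 5)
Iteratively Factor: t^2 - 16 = (t + 4)*(t - 4)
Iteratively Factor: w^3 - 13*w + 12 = (w + 4)*(w^2 - 4*w + 3) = (w - 1)*(w + 4)*(w - 3)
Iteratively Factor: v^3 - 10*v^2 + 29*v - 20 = (v - 4)*(v^2 - 6*v + 5) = (v - 4)*(v - 1)*(v - 5)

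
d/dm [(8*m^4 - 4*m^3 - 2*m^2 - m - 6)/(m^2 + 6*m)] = (16*m^5 + 140*m^4 - 48*m^3 - 11*m^2 + 12*m + 36)/(m^2*(m^2 + 12*m + 36))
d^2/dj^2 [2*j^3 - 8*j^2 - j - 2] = 12*j - 16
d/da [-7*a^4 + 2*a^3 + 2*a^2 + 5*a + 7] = -28*a^3 + 6*a^2 + 4*a + 5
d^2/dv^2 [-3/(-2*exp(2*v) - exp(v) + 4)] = 3*(2*(4*exp(v) + 1)^2*exp(v) - (8*exp(v) + 1)*(2*exp(2*v) + exp(v) - 4))*exp(v)/(2*exp(2*v) + exp(v) - 4)^3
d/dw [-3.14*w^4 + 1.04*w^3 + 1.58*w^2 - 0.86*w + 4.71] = -12.56*w^3 + 3.12*w^2 + 3.16*w - 0.86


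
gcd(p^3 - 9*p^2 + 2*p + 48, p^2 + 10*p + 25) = 1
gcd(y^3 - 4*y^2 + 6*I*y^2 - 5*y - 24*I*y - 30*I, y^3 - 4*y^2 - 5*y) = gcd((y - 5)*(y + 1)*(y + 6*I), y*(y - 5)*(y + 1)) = y^2 - 4*y - 5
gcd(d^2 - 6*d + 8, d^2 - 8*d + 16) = d - 4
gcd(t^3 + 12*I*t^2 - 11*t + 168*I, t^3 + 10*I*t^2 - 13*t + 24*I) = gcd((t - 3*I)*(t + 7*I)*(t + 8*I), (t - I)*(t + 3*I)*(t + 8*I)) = t + 8*I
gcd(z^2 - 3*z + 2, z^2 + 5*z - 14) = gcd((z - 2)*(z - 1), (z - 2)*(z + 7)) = z - 2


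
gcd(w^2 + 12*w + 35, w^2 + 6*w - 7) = w + 7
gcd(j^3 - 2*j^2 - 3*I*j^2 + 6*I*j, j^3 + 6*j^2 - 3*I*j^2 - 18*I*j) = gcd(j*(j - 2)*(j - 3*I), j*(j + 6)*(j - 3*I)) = j^2 - 3*I*j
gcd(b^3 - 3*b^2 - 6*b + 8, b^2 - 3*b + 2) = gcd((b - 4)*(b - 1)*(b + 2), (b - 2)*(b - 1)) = b - 1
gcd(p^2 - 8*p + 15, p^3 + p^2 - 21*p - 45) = p - 5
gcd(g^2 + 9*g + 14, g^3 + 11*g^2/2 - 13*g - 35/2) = g + 7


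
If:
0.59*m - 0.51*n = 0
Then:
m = 0.864406779661017*n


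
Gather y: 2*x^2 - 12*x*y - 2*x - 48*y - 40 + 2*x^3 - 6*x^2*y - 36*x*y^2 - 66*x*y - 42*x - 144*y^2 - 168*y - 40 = 2*x^3 + 2*x^2 - 44*x + y^2*(-36*x - 144) + y*(-6*x^2 - 78*x - 216) - 80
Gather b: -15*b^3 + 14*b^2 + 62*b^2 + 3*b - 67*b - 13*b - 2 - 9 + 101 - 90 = -15*b^3 + 76*b^2 - 77*b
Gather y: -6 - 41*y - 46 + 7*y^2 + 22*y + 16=7*y^2 - 19*y - 36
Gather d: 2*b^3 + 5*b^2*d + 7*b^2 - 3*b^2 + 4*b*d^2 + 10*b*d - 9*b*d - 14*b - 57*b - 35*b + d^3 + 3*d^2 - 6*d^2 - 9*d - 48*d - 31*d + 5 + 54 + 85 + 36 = 2*b^3 + 4*b^2 - 106*b + d^3 + d^2*(4*b - 3) + d*(5*b^2 + b - 88) + 180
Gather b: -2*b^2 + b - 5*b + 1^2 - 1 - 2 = -2*b^2 - 4*b - 2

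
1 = 1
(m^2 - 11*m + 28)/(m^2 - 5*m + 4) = (m - 7)/(m - 1)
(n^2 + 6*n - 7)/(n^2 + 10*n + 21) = (n - 1)/(n + 3)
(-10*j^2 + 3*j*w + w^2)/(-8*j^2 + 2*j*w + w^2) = (5*j + w)/(4*j + w)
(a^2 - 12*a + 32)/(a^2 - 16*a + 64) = (a - 4)/(a - 8)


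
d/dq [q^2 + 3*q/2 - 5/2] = 2*q + 3/2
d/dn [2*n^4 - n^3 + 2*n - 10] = 8*n^3 - 3*n^2 + 2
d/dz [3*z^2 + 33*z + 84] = 6*z + 33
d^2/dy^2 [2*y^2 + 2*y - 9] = 4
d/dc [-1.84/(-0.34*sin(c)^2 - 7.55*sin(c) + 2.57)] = -(1.2512*sin(c) + 13.892)*cos(c)/(0.34*sin(c)^2 + 7.55*sin(c) - 2.57)^2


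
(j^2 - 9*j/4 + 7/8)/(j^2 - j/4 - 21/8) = (2*j - 1)/(2*j + 3)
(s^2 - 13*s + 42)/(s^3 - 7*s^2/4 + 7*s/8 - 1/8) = 8*(s^2 - 13*s + 42)/(8*s^3 - 14*s^2 + 7*s - 1)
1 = 1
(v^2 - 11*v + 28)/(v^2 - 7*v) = (v - 4)/v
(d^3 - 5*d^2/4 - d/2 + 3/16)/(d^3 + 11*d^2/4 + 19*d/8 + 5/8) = (8*d^2 - 14*d + 3)/(2*(4*d^2 + 9*d + 5))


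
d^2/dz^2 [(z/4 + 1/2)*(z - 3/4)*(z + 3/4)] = 3*z/2 + 1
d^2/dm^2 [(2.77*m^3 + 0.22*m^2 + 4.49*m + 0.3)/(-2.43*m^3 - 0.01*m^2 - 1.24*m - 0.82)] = (-2.46353400000001*m^6 - 108.998622*m^5 + 48.299166*m^4 + 24.610786*m^3 + 85.048956*m^2 - 7.39002*m + 7.917368)/(14.348907*m^9 + 0.177147*m^8 + 21.966957*m^7 + 14.706847*m^6 + 11.329032*m^5 + 14.871318*m^4 + 6.869428*m^3 + 3.802668*m^2 + 2.501328*m + 0.551368)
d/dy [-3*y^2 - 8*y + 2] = -6*y - 8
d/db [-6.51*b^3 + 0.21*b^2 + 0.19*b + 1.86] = -19.53*b^2 + 0.42*b + 0.19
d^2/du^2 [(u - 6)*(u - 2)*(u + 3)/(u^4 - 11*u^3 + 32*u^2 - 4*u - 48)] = 2*(u^3 + 9*u^2 - 15*u + 27)/(u^6 - 9*u^5 + 15*u^4 + 45*u^3 - 60*u^2 - 144*u - 64)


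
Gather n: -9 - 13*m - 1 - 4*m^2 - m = -4*m^2 - 14*m - 10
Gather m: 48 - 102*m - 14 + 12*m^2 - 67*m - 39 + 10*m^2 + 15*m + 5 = 22*m^2 - 154*m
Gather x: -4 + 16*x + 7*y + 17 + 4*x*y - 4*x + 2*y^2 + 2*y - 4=x*(4*y + 12) + 2*y^2 + 9*y + 9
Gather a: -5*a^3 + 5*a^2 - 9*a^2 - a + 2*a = -5*a^3 - 4*a^2 + a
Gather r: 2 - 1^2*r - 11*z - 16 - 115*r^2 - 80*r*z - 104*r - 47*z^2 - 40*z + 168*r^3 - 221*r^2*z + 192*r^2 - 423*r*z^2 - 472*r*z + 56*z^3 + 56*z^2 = 168*r^3 + r^2*(77 - 221*z) + r*(-423*z^2 - 552*z - 105) + 56*z^3 + 9*z^2 - 51*z - 14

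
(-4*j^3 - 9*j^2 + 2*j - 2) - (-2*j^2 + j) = -4*j^3 - 7*j^2 + j - 2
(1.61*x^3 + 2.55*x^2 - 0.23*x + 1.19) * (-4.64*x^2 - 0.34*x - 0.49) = -7.4704*x^5 - 12.3794*x^4 - 0.5887*x^3 - 6.6929*x^2 - 0.2919*x - 0.5831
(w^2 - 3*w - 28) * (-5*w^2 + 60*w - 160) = -5*w^4 + 75*w^3 - 200*w^2 - 1200*w + 4480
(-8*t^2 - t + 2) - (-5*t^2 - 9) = -3*t^2 - t + 11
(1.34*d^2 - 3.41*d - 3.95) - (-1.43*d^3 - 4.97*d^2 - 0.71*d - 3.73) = 1.43*d^3 + 6.31*d^2 - 2.7*d - 0.22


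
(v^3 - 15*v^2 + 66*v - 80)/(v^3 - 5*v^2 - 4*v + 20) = (v - 8)/(v + 2)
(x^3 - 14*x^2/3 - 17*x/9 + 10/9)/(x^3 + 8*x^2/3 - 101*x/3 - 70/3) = (x - 1/3)/(x + 7)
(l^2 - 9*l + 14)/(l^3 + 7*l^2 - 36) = (l - 7)/(l^2 + 9*l + 18)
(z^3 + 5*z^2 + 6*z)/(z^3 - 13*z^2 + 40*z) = (z^2 + 5*z + 6)/(z^2 - 13*z + 40)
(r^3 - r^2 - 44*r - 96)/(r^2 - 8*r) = r + 7 + 12/r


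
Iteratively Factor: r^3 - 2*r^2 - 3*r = (r + 1)*(r^2 - 3*r) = r*(r + 1)*(r - 3)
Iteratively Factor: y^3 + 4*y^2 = (y + 4)*(y^2) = y*(y + 4)*(y)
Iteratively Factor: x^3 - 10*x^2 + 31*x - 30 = (x - 3)*(x^2 - 7*x + 10) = (x - 3)*(x - 2)*(x - 5)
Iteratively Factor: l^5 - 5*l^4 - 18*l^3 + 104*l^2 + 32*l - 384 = (l - 3)*(l^4 - 2*l^3 - 24*l^2 + 32*l + 128) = (l - 3)*(l + 4)*(l^3 - 6*l^2 + 32) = (l - 3)*(l + 2)*(l + 4)*(l^2 - 8*l + 16) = (l - 4)*(l - 3)*(l + 2)*(l + 4)*(l - 4)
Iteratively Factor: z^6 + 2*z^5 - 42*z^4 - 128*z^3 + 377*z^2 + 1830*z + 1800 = (z - 5)*(z^5 + 7*z^4 - 7*z^3 - 163*z^2 - 438*z - 360) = (z - 5)*(z + 2)*(z^4 + 5*z^3 - 17*z^2 - 129*z - 180) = (z - 5)*(z + 2)*(z + 3)*(z^3 + 2*z^2 - 23*z - 60) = (z - 5)*(z + 2)*(z + 3)*(z + 4)*(z^2 - 2*z - 15) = (z - 5)^2*(z + 2)*(z + 3)*(z + 4)*(z + 3)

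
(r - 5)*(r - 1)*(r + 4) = r^3 - 2*r^2 - 19*r + 20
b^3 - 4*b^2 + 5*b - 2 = (b - 2)*(b - 1)^2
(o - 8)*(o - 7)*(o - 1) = o^3 - 16*o^2 + 71*o - 56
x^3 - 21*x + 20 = (x - 4)*(x - 1)*(x + 5)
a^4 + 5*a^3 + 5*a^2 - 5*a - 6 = (a - 1)*(a + 1)*(a + 2)*(a + 3)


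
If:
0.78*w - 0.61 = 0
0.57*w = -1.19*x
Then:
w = 0.78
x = -0.37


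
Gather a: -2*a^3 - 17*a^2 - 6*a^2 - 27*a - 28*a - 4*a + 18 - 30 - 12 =-2*a^3 - 23*a^2 - 59*a - 24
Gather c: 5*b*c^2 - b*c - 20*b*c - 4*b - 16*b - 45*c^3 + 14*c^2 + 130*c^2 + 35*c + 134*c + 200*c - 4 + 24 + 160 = -20*b - 45*c^3 + c^2*(5*b + 144) + c*(369 - 21*b) + 180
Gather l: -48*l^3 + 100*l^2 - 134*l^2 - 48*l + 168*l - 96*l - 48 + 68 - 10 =-48*l^3 - 34*l^2 + 24*l + 10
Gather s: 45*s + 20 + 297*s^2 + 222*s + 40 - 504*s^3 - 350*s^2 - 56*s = -504*s^3 - 53*s^2 + 211*s + 60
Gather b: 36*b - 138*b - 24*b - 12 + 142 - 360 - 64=-126*b - 294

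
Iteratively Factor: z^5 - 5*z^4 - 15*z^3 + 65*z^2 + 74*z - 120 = (z - 4)*(z^4 - z^3 - 19*z^2 - 11*z + 30) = (z - 5)*(z - 4)*(z^3 + 4*z^2 + z - 6) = (z - 5)*(z - 4)*(z + 2)*(z^2 + 2*z - 3) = (z - 5)*(z - 4)*(z + 2)*(z + 3)*(z - 1)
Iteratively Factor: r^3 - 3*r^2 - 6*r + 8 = (r - 1)*(r^2 - 2*r - 8) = (r - 1)*(r + 2)*(r - 4)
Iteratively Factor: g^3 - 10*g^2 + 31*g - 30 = (g - 2)*(g^2 - 8*g + 15) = (g - 3)*(g - 2)*(g - 5)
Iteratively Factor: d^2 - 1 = (d - 1)*(d + 1)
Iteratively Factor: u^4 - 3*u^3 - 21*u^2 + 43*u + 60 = (u + 1)*(u^3 - 4*u^2 - 17*u + 60) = (u - 3)*(u + 1)*(u^2 - u - 20) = (u - 5)*(u - 3)*(u + 1)*(u + 4)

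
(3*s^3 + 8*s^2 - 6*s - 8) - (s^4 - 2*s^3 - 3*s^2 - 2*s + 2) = -s^4 + 5*s^3 + 11*s^2 - 4*s - 10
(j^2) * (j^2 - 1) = j^4 - j^2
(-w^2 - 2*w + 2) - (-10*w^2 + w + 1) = 9*w^2 - 3*w + 1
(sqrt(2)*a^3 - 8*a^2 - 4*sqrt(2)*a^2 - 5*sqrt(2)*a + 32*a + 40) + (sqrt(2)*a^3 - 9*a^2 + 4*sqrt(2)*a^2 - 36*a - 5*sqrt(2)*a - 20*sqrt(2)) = 2*sqrt(2)*a^3 - 17*a^2 - 10*sqrt(2)*a - 4*a - 20*sqrt(2) + 40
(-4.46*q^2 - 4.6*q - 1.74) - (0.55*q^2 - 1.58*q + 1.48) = -5.01*q^2 - 3.02*q - 3.22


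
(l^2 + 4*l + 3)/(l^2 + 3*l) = (l + 1)/l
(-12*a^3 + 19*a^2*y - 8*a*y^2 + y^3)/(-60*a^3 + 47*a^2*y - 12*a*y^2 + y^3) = (-a + y)/(-5*a + y)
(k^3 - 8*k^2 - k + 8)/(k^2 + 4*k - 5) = (k^2 - 7*k - 8)/(k + 5)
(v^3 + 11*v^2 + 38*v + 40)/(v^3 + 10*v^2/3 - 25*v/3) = 3*(v^2 + 6*v + 8)/(v*(3*v - 5))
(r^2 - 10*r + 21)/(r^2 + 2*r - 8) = (r^2 - 10*r + 21)/(r^2 + 2*r - 8)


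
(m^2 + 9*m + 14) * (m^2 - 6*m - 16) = m^4 + 3*m^3 - 56*m^2 - 228*m - 224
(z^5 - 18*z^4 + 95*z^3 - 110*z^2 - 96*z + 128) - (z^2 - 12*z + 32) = z^5 - 18*z^4 + 95*z^3 - 111*z^2 - 84*z + 96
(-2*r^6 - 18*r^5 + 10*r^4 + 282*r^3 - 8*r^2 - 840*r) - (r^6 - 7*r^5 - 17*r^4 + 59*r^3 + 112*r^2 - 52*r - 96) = -3*r^6 - 11*r^5 + 27*r^4 + 223*r^3 - 120*r^2 - 788*r + 96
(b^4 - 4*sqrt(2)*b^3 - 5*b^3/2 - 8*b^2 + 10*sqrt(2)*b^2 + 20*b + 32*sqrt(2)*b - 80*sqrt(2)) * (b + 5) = b^5 - 4*sqrt(2)*b^4 + 5*b^4/2 - 41*b^3/2 - 10*sqrt(2)*b^3 - 20*b^2 + 82*sqrt(2)*b^2 + 100*b + 80*sqrt(2)*b - 400*sqrt(2)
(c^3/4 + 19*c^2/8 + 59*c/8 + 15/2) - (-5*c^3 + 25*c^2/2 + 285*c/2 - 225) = 21*c^3/4 - 81*c^2/8 - 1081*c/8 + 465/2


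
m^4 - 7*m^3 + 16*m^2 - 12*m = m*(m - 3)*(m - 2)^2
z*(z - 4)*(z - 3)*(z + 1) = z^4 - 6*z^3 + 5*z^2 + 12*z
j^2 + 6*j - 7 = (j - 1)*(j + 7)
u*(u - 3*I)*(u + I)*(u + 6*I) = u^4 + 4*I*u^3 + 15*u^2 + 18*I*u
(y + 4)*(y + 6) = y^2 + 10*y + 24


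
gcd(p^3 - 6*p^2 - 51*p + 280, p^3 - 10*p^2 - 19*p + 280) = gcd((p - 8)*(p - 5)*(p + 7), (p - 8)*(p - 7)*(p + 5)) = p - 8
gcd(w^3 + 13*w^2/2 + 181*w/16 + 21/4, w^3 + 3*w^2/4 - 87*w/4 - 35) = w^2 + 23*w/4 + 7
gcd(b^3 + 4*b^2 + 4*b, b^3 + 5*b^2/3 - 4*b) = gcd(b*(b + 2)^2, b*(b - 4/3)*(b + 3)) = b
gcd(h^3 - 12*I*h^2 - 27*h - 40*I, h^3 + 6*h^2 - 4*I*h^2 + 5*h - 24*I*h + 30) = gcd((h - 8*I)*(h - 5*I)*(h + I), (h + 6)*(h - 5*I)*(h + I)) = h^2 - 4*I*h + 5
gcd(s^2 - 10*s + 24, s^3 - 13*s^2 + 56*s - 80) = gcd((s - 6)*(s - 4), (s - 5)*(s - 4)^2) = s - 4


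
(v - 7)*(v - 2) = v^2 - 9*v + 14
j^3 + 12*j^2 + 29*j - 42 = (j - 1)*(j + 6)*(j + 7)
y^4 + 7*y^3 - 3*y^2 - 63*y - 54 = (y - 3)*(y + 1)*(y + 3)*(y + 6)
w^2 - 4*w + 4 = (w - 2)^2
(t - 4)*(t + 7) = t^2 + 3*t - 28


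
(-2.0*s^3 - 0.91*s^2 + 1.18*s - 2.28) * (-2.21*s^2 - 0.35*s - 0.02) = 4.42*s^5 + 2.7111*s^4 - 2.2493*s^3 + 4.644*s^2 + 0.7744*s + 0.0456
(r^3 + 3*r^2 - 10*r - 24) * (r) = r^4 + 3*r^3 - 10*r^2 - 24*r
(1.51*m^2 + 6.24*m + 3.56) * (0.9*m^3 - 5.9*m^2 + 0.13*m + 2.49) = 1.359*m^5 - 3.293*m^4 - 33.4157*m^3 - 16.4329*m^2 + 16.0004*m + 8.8644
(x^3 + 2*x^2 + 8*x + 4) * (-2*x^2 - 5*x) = -2*x^5 - 9*x^4 - 26*x^3 - 48*x^2 - 20*x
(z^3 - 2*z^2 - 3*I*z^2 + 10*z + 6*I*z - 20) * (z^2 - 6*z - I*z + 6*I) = z^5 - 8*z^4 - 4*I*z^4 + 19*z^3 + 32*I*z^3 - 56*z^2 - 58*I*z^2 + 84*z + 80*I*z - 120*I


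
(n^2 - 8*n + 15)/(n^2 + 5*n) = (n^2 - 8*n + 15)/(n*(n + 5))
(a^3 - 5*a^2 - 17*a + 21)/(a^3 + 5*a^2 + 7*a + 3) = (a^2 - 8*a + 7)/(a^2 + 2*a + 1)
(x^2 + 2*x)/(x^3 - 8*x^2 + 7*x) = (x + 2)/(x^2 - 8*x + 7)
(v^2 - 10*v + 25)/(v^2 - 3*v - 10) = (v - 5)/(v + 2)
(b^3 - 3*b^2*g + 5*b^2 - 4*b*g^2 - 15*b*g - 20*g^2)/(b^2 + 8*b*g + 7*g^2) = (b^2 - 4*b*g + 5*b - 20*g)/(b + 7*g)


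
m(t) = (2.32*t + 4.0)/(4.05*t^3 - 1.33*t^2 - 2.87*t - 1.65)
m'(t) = (2.32*t + 4.0)*(-12.15*t^2 + 2.66*t + 2.87)/(4.05*t^3 - 1.33*t^2 - 2.87*t - 1.65)^2 + 2.32/(4.05*t^3 - 1.33*t^2 - 2.87*t - 1.65)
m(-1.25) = -0.14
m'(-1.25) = -0.62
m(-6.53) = 0.01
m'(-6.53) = 0.00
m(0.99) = -3.38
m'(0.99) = -12.84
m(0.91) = -2.64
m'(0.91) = -6.46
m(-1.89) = 0.01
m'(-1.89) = -0.06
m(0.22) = -1.96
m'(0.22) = 1.43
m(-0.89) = -0.64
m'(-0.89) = -2.73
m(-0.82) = -0.87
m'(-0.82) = -3.63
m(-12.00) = 0.00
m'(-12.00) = 0.00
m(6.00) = 0.02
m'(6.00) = -0.01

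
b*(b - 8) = b^2 - 8*b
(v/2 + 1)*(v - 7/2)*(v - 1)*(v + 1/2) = v^4/2 - v^3 - 27*v^2/8 + 17*v/8 + 7/4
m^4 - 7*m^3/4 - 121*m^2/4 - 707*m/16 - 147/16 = (m - 7)*(m + 1/4)*(m + 3/2)*(m + 7/2)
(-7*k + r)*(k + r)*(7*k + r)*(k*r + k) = -49*k^4*r - 49*k^4 - 49*k^3*r^2 - 49*k^3*r + k^2*r^3 + k^2*r^2 + k*r^4 + k*r^3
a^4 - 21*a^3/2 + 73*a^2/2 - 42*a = a*(a - 4)*(a - 7/2)*(a - 3)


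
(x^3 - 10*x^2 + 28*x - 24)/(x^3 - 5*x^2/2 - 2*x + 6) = 2*(x - 6)/(2*x + 3)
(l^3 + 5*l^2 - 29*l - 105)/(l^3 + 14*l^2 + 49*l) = (l^2 - 2*l - 15)/(l*(l + 7))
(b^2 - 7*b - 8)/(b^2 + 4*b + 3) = (b - 8)/(b + 3)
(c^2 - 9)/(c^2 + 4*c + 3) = (c - 3)/(c + 1)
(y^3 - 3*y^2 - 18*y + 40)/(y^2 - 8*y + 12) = (y^2 - y - 20)/(y - 6)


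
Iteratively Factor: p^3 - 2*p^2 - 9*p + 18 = (p - 2)*(p^2 - 9) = (p - 3)*(p - 2)*(p + 3)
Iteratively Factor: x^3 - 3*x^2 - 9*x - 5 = (x + 1)*(x^2 - 4*x - 5) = (x + 1)^2*(x - 5)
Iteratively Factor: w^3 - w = (w + 1)*(w^2 - w) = w*(w + 1)*(w - 1)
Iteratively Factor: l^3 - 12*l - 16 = (l - 4)*(l^2 + 4*l + 4) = (l - 4)*(l + 2)*(l + 2)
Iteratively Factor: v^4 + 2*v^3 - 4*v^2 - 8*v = (v - 2)*(v^3 + 4*v^2 + 4*v) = (v - 2)*(v + 2)*(v^2 + 2*v) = (v - 2)*(v + 2)^2*(v)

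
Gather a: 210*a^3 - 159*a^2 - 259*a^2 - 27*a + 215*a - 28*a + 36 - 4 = 210*a^3 - 418*a^2 + 160*a + 32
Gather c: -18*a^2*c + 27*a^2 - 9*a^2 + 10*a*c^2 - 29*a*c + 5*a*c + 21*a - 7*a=18*a^2 + 10*a*c^2 + 14*a + c*(-18*a^2 - 24*a)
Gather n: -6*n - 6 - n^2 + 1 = -n^2 - 6*n - 5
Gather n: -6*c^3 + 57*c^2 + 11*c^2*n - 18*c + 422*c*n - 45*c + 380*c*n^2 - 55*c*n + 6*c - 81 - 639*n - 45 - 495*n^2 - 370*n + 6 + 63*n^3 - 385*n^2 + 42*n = -6*c^3 + 57*c^2 - 57*c + 63*n^3 + n^2*(380*c - 880) + n*(11*c^2 + 367*c - 967) - 120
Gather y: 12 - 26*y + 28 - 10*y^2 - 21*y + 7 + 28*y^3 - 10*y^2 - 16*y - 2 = 28*y^3 - 20*y^2 - 63*y + 45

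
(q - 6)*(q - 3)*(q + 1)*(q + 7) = q^4 - q^3 - 47*q^2 + 81*q + 126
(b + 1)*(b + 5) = b^2 + 6*b + 5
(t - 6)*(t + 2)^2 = t^3 - 2*t^2 - 20*t - 24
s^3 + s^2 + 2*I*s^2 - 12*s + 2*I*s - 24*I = (s - 3)*(s + 4)*(s + 2*I)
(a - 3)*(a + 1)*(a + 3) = a^3 + a^2 - 9*a - 9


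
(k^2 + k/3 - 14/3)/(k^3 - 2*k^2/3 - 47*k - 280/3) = (k - 2)/(k^2 - 3*k - 40)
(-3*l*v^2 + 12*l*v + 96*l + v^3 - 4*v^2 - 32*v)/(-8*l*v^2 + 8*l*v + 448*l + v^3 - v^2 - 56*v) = (-3*l*v - 12*l + v^2 + 4*v)/(-8*l*v - 56*l + v^2 + 7*v)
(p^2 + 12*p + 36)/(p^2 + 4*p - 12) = (p + 6)/(p - 2)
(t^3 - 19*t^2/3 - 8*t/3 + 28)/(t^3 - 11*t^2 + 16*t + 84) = (t - 7/3)/(t - 7)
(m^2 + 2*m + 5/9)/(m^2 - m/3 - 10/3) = (m + 1/3)/(m - 2)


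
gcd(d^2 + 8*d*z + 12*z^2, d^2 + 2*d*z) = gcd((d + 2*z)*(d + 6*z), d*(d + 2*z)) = d + 2*z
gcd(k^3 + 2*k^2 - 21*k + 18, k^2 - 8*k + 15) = k - 3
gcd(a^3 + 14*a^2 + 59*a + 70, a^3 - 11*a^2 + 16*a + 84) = a + 2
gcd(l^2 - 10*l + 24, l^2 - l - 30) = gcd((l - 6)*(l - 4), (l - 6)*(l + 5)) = l - 6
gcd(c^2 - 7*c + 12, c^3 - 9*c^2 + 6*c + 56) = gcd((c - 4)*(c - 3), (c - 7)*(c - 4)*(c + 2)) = c - 4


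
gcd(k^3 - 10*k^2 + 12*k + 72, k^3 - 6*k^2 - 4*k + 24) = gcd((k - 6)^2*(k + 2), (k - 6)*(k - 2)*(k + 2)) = k^2 - 4*k - 12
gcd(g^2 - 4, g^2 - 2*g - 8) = g + 2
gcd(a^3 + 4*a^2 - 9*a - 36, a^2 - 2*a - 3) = a - 3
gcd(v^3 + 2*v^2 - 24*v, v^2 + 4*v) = v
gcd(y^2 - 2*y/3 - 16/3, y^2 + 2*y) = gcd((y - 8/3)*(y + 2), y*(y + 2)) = y + 2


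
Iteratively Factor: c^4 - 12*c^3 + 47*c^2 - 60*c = (c)*(c^3 - 12*c^2 + 47*c - 60) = c*(c - 5)*(c^2 - 7*c + 12) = c*(c - 5)*(c - 4)*(c - 3)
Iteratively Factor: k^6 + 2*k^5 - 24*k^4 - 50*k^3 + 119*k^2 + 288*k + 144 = (k + 3)*(k^5 - k^4 - 21*k^3 + 13*k^2 + 80*k + 48) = (k - 3)*(k + 3)*(k^4 + 2*k^3 - 15*k^2 - 32*k - 16) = (k - 3)*(k + 1)*(k + 3)*(k^3 + k^2 - 16*k - 16) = (k - 4)*(k - 3)*(k + 1)*(k + 3)*(k^2 + 5*k + 4) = (k - 4)*(k - 3)*(k + 1)^2*(k + 3)*(k + 4)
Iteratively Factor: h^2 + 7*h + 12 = (h + 3)*(h + 4)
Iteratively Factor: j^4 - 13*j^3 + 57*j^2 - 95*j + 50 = (j - 5)*(j^3 - 8*j^2 + 17*j - 10) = (j - 5)^2*(j^2 - 3*j + 2) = (j - 5)^2*(j - 2)*(j - 1)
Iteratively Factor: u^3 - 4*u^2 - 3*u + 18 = (u - 3)*(u^2 - u - 6) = (u - 3)^2*(u + 2)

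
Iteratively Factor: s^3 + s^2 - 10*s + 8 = (s + 4)*(s^2 - 3*s + 2) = (s - 2)*(s + 4)*(s - 1)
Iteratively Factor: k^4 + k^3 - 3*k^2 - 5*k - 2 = (k - 2)*(k^3 + 3*k^2 + 3*k + 1) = (k - 2)*(k + 1)*(k^2 + 2*k + 1) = (k - 2)*(k + 1)^2*(k + 1)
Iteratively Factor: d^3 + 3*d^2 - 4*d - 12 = (d + 2)*(d^2 + d - 6) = (d - 2)*(d + 2)*(d + 3)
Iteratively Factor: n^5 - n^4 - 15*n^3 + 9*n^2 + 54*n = (n + 3)*(n^4 - 4*n^3 - 3*n^2 + 18*n) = (n - 3)*(n + 3)*(n^3 - n^2 - 6*n) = (n - 3)*(n + 2)*(n + 3)*(n^2 - 3*n) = n*(n - 3)*(n + 2)*(n + 3)*(n - 3)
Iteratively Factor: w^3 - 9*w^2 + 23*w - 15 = (w - 1)*(w^2 - 8*w + 15) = (w - 5)*(w - 1)*(w - 3)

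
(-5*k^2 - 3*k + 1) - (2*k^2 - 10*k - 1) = -7*k^2 + 7*k + 2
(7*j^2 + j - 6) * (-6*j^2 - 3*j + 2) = -42*j^4 - 27*j^3 + 47*j^2 + 20*j - 12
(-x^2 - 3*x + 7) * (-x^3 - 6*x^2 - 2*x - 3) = x^5 + 9*x^4 + 13*x^3 - 33*x^2 - 5*x - 21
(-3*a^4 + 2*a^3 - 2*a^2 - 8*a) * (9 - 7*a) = 21*a^5 - 41*a^4 + 32*a^3 + 38*a^2 - 72*a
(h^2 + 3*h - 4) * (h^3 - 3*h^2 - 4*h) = h^5 - 17*h^3 + 16*h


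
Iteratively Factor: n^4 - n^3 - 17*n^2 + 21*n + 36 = (n + 4)*(n^3 - 5*n^2 + 3*n + 9) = (n + 1)*(n + 4)*(n^2 - 6*n + 9) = (n - 3)*(n + 1)*(n + 4)*(n - 3)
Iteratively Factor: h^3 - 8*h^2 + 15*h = (h - 3)*(h^2 - 5*h) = h*(h - 3)*(h - 5)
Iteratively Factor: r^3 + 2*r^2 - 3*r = (r)*(r^2 + 2*r - 3) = r*(r + 3)*(r - 1)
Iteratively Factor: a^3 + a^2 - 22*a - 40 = (a - 5)*(a^2 + 6*a + 8) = (a - 5)*(a + 2)*(a + 4)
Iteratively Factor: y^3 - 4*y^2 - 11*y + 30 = (y - 5)*(y^2 + y - 6) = (y - 5)*(y + 3)*(y - 2)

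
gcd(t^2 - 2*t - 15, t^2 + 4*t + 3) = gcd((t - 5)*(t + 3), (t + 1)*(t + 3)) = t + 3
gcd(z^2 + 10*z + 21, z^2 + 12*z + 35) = z + 7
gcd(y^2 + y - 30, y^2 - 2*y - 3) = 1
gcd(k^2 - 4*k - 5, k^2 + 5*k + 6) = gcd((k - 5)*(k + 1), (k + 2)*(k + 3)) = 1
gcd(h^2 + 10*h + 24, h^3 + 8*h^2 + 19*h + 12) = h + 4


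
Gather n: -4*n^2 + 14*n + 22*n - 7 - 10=-4*n^2 + 36*n - 17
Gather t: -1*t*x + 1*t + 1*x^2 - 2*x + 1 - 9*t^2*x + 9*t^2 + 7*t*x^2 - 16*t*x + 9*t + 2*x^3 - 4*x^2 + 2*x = t^2*(9 - 9*x) + t*(7*x^2 - 17*x + 10) + 2*x^3 - 3*x^2 + 1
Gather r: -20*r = -20*r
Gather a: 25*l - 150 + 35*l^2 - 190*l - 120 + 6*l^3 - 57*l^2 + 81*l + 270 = 6*l^3 - 22*l^2 - 84*l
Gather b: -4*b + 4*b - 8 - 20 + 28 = 0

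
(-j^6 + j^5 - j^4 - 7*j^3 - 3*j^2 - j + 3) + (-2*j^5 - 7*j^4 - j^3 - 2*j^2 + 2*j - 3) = -j^6 - j^5 - 8*j^4 - 8*j^3 - 5*j^2 + j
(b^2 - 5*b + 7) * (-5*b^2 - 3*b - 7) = -5*b^4 + 22*b^3 - 27*b^2 + 14*b - 49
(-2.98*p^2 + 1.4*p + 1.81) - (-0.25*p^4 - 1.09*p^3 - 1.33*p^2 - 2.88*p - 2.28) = 0.25*p^4 + 1.09*p^3 - 1.65*p^2 + 4.28*p + 4.09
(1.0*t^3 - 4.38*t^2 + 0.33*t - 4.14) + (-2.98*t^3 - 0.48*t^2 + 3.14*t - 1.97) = -1.98*t^3 - 4.86*t^2 + 3.47*t - 6.11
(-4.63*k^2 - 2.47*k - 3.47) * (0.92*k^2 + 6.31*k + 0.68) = -4.2596*k^4 - 31.4877*k^3 - 21.9265*k^2 - 23.5753*k - 2.3596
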